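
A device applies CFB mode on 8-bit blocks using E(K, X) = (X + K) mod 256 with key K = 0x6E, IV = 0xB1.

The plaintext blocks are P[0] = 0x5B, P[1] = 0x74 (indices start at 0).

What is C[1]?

C[1] = 0xC6

CFB encryption: C_i = P_i ⊕ E(K, C_{i−1}), with C_{−1} = IV.
C[0]: E(K, 0xB1) = 0x1F; 0x5B ⊕ 0x1F = 0x44.
C[1]: E(K, 0x44) = 0xB2; 0x74 ⊕ 0xB2 = 0xC6.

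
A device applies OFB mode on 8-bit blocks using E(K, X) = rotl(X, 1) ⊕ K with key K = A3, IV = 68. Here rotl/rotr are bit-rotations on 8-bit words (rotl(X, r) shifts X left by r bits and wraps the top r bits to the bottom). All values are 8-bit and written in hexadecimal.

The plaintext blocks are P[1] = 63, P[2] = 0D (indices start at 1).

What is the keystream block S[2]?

OFB encryption: S_i = E(K, S_{i−1}) with S_{0} = IV; C_i = P_i ⊕ S_i.
C[1]: S = E(K, 68) = 73; 63 ⊕ 73 = 10.
C[2]: S = E(K, 73) = 45; 0D ⊕ 45 = 48.
So S[2] = 45.

45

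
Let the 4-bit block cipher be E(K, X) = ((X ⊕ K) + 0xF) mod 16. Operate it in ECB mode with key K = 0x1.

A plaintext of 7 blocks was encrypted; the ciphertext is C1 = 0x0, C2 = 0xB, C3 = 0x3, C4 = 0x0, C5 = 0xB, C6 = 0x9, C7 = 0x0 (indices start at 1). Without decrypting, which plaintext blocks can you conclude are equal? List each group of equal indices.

ECB encrypts each block independently with the same key, so equal ciphertext blocks imply equal plaintext blocks.
C1 = C4 = C7 = 0x0, so P1 = P4 = P7.
C2 = C5 = 0xB, so P2 = P5.

P1 = P4 = P7; P2 = P5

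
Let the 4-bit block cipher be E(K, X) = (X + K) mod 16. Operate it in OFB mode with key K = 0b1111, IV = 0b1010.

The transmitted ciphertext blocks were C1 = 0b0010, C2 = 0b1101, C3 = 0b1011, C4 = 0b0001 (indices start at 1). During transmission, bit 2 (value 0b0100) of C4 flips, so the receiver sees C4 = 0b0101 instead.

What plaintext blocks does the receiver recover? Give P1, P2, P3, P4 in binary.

P1 = 0b1011, P2 = 0b0101, P3 = 0b1100, P4 = 0b0011

OFB decryption: S_i = E(K, S_{i−1}) with S_{0} = IV; P_i = C_i ⊕ S_i.
Only C4 changed, to 0b0101. In OFB, a change in C_i flips the same bit in P_i only; the keystream is unaffected. Decrypting the received ciphertext:
P1: S = E(K, 0b1010) = 0b1001; 0b0010 ⊕ 0b1001 = 0b1011.
P2: S = E(K, 0b1001) = 0b1000; 0b1101 ⊕ 0b1000 = 0b0101.
P3: S = E(K, 0b1000) = 0b0111; 0b1011 ⊕ 0b0111 = 0b1100.
P4: S = E(K, 0b0111) = 0b0110; 0b0101 ⊕ 0b0110 = 0b0011.
Blocks that differ from the original plaintext: P4.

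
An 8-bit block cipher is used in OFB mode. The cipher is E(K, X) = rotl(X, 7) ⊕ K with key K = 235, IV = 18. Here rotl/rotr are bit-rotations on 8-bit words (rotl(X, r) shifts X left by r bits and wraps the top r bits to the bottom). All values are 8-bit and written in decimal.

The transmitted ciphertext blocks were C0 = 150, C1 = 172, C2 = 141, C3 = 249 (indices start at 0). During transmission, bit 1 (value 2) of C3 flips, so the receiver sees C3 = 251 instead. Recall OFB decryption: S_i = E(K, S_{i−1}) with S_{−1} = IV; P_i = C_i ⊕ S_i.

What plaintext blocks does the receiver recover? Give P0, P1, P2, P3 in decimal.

P0 = 116, P1 = 54, P2 = 43, P3 = 67

Only C3 changed, to 251. In OFB, a change in C_i flips the same bit in P_i only; the keystream is unaffected. Decrypting the received ciphertext:
P0: S = E(K, 18) = 226; 150 ⊕ 226 = 116.
P1: S = E(K, 226) = 154; 172 ⊕ 154 = 54.
P2: S = E(K, 154) = 166; 141 ⊕ 166 = 43.
P3: S = E(K, 166) = 184; 251 ⊕ 184 = 67.
Blocks that differ from the original plaintext: P3.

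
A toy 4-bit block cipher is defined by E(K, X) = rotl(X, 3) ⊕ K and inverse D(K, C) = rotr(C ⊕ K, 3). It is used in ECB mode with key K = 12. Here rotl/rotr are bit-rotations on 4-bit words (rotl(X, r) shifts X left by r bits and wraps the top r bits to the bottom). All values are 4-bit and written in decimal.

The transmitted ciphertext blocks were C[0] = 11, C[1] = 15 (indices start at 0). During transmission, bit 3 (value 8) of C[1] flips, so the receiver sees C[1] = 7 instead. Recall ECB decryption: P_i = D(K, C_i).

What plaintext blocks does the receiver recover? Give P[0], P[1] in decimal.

Only C[1] changed, to 7. In ECB, a change in C_i affects only P_i. Decrypting the received ciphertext:
P[0]: D(K, 11) = 14.
P[1]: D(K, 7) = 7.
Blocks that differ from the original plaintext: P[1].

P[0] = 14, P[1] = 7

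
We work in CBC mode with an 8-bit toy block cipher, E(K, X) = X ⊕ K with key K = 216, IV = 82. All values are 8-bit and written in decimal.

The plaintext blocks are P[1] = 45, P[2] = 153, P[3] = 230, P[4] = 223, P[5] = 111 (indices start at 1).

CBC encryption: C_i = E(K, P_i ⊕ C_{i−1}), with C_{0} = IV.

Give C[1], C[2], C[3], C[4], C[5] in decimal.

C[1]: P[1] ⊕ 82 = 127; E(K, 127) = 167.
C[2]: P[2] ⊕ 167 = 62; E(K, 62) = 230.
C[3]: P[3] ⊕ 230 = 0; E(K, 0) = 216.
C[4]: P[4] ⊕ 216 = 7; E(K, 7) = 223.
C[5]: P[5] ⊕ 223 = 176; E(K, 176) = 104.

C[1] = 167, C[2] = 230, C[3] = 216, C[4] = 223, C[5] = 104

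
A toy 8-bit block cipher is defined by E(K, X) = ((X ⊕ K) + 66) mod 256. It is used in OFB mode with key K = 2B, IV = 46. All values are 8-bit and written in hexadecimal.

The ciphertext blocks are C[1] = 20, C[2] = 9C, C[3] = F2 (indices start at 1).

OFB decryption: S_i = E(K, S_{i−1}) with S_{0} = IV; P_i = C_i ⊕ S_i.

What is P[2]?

P[2] = C2

P[1]: S = E(K, 46) = D3; 20 ⊕ D3 = F3.
P[2]: S = E(K, D3) = 5E; 9C ⊕ 5E = C2.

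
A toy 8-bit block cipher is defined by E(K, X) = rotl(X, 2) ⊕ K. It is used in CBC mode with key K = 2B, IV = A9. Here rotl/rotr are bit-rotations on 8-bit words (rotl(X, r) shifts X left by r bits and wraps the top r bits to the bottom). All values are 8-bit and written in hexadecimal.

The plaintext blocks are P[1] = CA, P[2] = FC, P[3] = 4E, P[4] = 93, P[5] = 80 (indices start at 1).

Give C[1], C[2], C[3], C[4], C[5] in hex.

C[1] = A6, C[2] = 42, C[3] = 1B, C[4] = 09, C[5] = 0D

CBC encryption: C_i = E(K, P_i ⊕ C_{i−1}), with C_{0} = IV.
C[1]: P[1] ⊕ A9 = 63; E(K, 63) = A6.
C[2]: P[2] ⊕ A6 = 5A; E(K, 5A) = 42.
C[3]: P[3] ⊕ 42 = 0C; E(K, 0C) = 1B.
C[4]: P[4] ⊕ 1B = 88; E(K, 88) = 09.
C[5]: P[5] ⊕ 09 = 89; E(K, 89) = 0D.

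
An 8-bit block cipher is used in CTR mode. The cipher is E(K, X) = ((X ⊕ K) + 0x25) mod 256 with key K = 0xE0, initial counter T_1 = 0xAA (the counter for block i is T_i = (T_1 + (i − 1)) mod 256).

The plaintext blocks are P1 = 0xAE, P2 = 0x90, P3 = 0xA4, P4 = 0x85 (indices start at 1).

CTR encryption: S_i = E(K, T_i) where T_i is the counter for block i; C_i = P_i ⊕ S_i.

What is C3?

C3 = 0xD5

C1: T = 0xAA, S = E(K, T) = 0x6F; 0xAE ⊕ 0x6F = 0xC1.
C2: T = 0xAB, S = E(K, T) = 0x70; 0x90 ⊕ 0x70 = 0xE0.
C3: T = 0xAC, S = E(K, T) = 0x71; 0xA4 ⊕ 0x71 = 0xD5.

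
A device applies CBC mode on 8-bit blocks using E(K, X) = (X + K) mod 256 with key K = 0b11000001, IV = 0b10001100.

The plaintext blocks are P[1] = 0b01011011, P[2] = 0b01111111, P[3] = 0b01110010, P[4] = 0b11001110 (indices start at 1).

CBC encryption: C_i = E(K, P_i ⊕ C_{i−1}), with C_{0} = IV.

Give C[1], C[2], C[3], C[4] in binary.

C[1]: P[1] ⊕ 0b10001100 = 0b11010111; E(K, 0b11010111) = 0b10011000.
C[2]: P[2] ⊕ 0b10011000 = 0b11100111; E(K, 0b11100111) = 0b10101000.
C[3]: P[3] ⊕ 0b10101000 = 0b11011010; E(K, 0b11011010) = 0b10011011.
C[4]: P[4] ⊕ 0b10011011 = 0b01010101; E(K, 0b01010101) = 0b00010110.

C[1] = 0b10011000, C[2] = 0b10101000, C[3] = 0b10011011, C[4] = 0b00010110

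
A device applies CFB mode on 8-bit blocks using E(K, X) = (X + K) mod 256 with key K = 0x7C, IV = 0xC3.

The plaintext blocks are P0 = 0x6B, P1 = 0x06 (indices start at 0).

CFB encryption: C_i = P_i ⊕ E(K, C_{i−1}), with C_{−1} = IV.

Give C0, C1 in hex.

C0: E(K, 0xC3) = 0x3F; 0x6B ⊕ 0x3F = 0x54.
C1: E(K, 0x54) = 0xD0; 0x06 ⊕ 0xD0 = 0xD6.

C0 = 0x54, C1 = 0xD6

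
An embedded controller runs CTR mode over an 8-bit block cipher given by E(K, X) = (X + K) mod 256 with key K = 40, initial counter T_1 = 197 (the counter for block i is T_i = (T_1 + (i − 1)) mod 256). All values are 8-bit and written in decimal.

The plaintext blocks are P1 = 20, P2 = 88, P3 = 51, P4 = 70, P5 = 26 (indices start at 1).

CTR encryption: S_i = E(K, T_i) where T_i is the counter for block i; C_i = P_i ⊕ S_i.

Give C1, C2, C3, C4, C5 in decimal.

C1 = 249, C2 = 182, C3 = 220, C4 = 182, C5 = 235

C1: T = 197, S = E(K, T) = 237; 20 ⊕ 237 = 249.
C2: T = 198, S = E(K, T) = 238; 88 ⊕ 238 = 182.
C3: T = 199, S = E(K, T) = 239; 51 ⊕ 239 = 220.
C4: T = 200, S = E(K, T) = 240; 70 ⊕ 240 = 182.
C5: T = 201, S = E(K, T) = 241; 26 ⊕ 241 = 235.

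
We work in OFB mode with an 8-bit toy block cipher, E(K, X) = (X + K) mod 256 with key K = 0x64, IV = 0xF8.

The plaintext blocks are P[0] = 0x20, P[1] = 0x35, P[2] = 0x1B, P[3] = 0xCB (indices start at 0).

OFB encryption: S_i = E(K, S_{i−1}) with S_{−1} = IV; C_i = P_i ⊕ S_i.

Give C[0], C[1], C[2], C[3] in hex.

C[0]: S = E(K, 0xF8) = 0x5C; 0x20 ⊕ 0x5C = 0x7C.
C[1]: S = E(K, 0x5C) = 0xC0; 0x35 ⊕ 0xC0 = 0xF5.
C[2]: S = E(K, 0xC0) = 0x24; 0x1B ⊕ 0x24 = 0x3F.
C[3]: S = E(K, 0x24) = 0x88; 0xCB ⊕ 0x88 = 0x43.

C[0] = 0x7C, C[1] = 0xF5, C[2] = 0x3F, C[3] = 0x43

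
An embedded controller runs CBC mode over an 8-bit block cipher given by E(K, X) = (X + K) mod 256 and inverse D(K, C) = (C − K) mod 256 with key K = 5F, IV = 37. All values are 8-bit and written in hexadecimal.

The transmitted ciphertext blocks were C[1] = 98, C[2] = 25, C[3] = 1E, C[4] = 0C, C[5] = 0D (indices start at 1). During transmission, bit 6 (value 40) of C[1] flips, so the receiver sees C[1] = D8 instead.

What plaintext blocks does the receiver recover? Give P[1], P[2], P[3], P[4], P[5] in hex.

P[1] = 4E, P[2] = 1E, P[3] = 9A, P[4] = B3, P[5] = A2

CBC decryption: P_i = D(K, C_i) ⊕ C_{i−1}, with C_{0} = IV.
Only C[1] changed, to D8. In CBC, a change in C_i garbles P_i and flips the same bit in P_{i+1}. Decrypting the received ciphertext:
P[1]: D(K, D8) = 79; 79 ⊕ 37 = 4E.
P[2]: D(K, 25) = C6; C6 ⊕ D8 = 1E.
P[3]: D(K, 1E) = BF; BF ⊕ 25 = 9A.
P[4]: D(K, 0C) = AD; AD ⊕ 1E = B3.
P[5]: D(K, 0D) = AE; AE ⊕ 0C = A2.
Blocks that differ from the original plaintext: P[1], P[2].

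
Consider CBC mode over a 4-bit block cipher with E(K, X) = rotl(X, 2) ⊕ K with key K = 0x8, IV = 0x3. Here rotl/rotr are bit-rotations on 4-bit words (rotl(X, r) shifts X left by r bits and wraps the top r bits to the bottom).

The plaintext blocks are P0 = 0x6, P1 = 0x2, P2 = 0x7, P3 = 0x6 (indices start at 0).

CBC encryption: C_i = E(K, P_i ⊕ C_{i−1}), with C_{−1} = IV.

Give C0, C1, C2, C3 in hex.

C0 = 0xD, C1 = 0x7, C2 = 0x8, C3 = 0x3

C0: P0 ⊕ 0x3 = 0x5; E(K, 0x5) = 0xD.
C1: P1 ⊕ 0xD = 0xF; E(K, 0xF) = 0x7.
C2: P2 ⊕ 0x7 = 0x0; E(K, 0x0) = 0x8.
C3: P3 ⊕ 0x8 = 0xE; E(K, 0xE) = 0x3.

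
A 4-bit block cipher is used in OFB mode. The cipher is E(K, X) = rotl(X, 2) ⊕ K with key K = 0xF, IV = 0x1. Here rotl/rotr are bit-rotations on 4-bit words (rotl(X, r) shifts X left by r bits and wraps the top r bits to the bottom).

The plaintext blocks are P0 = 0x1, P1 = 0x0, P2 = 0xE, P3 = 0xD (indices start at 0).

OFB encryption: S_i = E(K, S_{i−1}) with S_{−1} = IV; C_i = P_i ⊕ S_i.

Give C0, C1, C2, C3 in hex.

C0 = 0xA, C1 = 0x1, C2 = 0x5, C3 = 0xC

C0: S = E(K, 0x1) = 0xB; 0x1 ⊕ 0xB = 0xA.
C1: S = E(K, 0xB) = 0x1; 0x0 ⊕ 0x1 = 0x1.
C2: S = E(K, 0x1) = 0xB; 0xE ⊕ 0xB = 0x5.
C3: S = E(K, 0xB) = 0x1; 0xD ⊕ 0x1 = 0xC.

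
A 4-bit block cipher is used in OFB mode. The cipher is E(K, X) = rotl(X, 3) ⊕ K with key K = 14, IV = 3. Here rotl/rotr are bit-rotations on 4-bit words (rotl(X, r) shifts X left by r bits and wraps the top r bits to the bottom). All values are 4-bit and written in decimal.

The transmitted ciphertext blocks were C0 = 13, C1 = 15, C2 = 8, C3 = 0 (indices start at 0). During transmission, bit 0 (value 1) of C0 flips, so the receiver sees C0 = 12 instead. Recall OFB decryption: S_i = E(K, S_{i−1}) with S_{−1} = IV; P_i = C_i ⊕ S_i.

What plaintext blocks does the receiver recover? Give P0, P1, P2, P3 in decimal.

P0 = 11, P1 = 10, P2 = 12, P3 = 12

Only C0 changed, to 12. In OFB, a change in C_i flips the same bit in P_i only; the keystream is unaffected. Decrypting the received ciphertext:
P0: S = E(K, 3) = 7; 12 ⊕ 7 = 11.
P1: S = E(K, 7) = 5; 15 ⊕ 5 = 10.
P2: S = E(K, 5) = 4; 8 ⊕ 4 = 12.
P3: S = E(K, 4) = 12; 0 ⊕ 12 = 12.
Blocks that differ from the original plaintext: P0.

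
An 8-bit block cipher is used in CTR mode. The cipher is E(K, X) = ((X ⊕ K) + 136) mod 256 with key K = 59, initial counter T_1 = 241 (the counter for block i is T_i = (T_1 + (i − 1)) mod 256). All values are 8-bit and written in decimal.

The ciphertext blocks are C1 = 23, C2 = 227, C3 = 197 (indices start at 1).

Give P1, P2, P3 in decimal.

CTR decryption: S_i = E(K, T_i) where T_i is the counter for block i; P_i = C_i ⊕ S_i.
P1: T = 241, S = E(K, T) = 82; 23 ⊕ 82 = 69.
P2: T = 242, S = E(K, T) = 81; 227 ⊕ 81 = 178.
P3: T = 243, S = E(K, T) = 80; 197 ⊕ 80 = 149.

P1 = 69, P2 = 178, P3 = 149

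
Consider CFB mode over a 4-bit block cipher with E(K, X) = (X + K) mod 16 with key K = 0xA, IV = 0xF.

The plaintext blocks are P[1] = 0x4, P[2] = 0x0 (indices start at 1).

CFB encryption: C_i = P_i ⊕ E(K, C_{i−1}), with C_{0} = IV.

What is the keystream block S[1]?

0x9

C[1]: E(K, 0xF) = 0x9; 0x4 ⊕ 0x9 = 0xD.
So S[1] = 0x9.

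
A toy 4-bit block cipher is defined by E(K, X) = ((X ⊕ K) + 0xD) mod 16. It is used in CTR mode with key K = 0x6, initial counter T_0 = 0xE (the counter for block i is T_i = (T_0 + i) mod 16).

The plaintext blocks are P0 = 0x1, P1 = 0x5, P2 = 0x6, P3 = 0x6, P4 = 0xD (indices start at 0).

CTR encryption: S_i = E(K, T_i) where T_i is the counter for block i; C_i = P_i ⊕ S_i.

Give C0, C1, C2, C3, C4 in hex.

C0: T = 0xE, S = E(K, T) = 0x5; 0x1 ⊕ 0x5 = 0x4.
C1: T = 0xF, S = E(K, T) = 0x6; 0x5 ⊕ 0x6 = 0x3.
C2: T = 0x0, S = E(K, T) = 0x3; 0x6 ⊕ 0x3 = 0x5.
C3: T = 0x1, S = E(K, T) = 0x4; 0x6 ⊕ 0x4 = 0x2.
C4: T = 0x2, S = E(K, T) = 0x1; 0xD ⊕ 0x1 = 0xC.

C0 = 0x4, C1 = 0x3, C2 = 0x5, C3 = 0x2, C4 = 0xC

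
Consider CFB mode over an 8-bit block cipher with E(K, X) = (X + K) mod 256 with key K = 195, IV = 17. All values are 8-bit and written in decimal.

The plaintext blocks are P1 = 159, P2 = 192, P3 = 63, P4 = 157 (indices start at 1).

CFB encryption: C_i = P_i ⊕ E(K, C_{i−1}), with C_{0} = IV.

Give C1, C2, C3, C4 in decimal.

C1: E(K, 17) = 212; 159 ⊕ 212 = 75.
C2: E(K, 75) = 14; 192 ⊕ 14 = 206.
C3: E(K, 206) = 145; 63 ⊕ 145 = 174.
C4: E(K, 174) = 113; 157 ⊕ 113 = 236.

C1 = 75, C2 = 206, C3 = 174, C4 = 236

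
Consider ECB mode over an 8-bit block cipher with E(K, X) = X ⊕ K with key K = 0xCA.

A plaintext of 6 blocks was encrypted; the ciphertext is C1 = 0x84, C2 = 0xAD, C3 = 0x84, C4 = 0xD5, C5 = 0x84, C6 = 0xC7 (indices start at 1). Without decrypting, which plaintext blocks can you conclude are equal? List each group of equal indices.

ECB encrypts each block independently with the same key, so equal ciphertext blocks imply equal plaintext blocks.
C1 = C3 = C5 = 0x84, so P1 = P3 = P5.

P1 = P3 = P5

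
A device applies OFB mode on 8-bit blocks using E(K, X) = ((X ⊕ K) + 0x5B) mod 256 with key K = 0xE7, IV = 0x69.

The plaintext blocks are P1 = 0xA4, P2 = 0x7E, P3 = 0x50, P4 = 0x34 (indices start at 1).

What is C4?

OFB encryption: S_i = E(K, S_{i−1}) with S_{0} = IV; C_i = P_i ⊕ S_i.
C1: S = E(K, 0x69) = 0xE9; 0xA4 ⊕ 0xE9 = 0x4D.
C2: S = E(K, 0xE9) = 0x69; 0x7E ⊕ 0x69 = 0x17.
C3: S = E(K, 0x69) = 0xE9; 0x50 ⊕ 0xE9 = 0xB9.
C4: S = E(K, 0xE9) = 0x69; 0x34 ⊕ 0x69 = 0x5D.

C4 = 0x5D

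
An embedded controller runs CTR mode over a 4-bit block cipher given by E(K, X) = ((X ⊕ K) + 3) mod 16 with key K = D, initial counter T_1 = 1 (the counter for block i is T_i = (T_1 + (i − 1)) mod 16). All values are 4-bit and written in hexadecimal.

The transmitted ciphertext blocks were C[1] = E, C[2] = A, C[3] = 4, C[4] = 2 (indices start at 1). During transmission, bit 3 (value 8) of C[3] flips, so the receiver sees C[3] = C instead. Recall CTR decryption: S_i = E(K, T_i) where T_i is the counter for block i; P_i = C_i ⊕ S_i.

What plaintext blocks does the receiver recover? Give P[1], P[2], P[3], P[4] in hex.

P[1] = 1, P[2] = 8, P[3] = D, P[4] = E

Only C[3] changed, to C. In CTR, a change in C_i flips the same bit in P_i only; the keystream is unaffected. Decrypting the received ciphertext:
P[1]: T = 1, S = E(K, T) = F; E ⊕ F = 1.
P[2]: T = 2, S = E(K, T) = 2; A ⊕ 2 = 8.
P[3]: T = 3, S = E(K, T) = 1; C ⊕ 1 = D.
P[4]: T = 4, S = E(K, T) = C; 2 ⊕ C = E.
Blocks that differ from the original plaintext: P[3].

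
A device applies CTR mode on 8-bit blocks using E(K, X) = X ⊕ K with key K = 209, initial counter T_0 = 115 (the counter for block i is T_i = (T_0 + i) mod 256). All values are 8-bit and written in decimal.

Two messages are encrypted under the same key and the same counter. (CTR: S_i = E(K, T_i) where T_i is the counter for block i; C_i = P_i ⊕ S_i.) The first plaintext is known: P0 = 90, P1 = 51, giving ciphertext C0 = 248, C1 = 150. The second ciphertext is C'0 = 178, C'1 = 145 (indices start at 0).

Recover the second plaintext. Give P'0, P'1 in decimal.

In CTR with a reused counter, both messages share the same keystream S_i, so C_i ⊕ C'_i = P_i ⊕ P'_i and thus P'_i = P_i ⊕ C_i ⊕ C'_i.
P'0: 90 ⊕ 248 ⊕ 178 = 16.
P'1: 51 ⊕ 150 ⊕ 145 = 52.

P'0 = 16, P'1 = 52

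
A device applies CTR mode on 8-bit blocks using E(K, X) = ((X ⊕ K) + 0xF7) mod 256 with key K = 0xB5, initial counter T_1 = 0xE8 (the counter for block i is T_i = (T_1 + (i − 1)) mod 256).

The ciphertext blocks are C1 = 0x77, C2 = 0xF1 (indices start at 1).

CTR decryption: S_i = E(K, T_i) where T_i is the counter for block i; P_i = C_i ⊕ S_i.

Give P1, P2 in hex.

P1 = 0x23, P2 = 0xA2

P1: T = 0xE8, S = E(K, T) = 0x54; 0x77 ⊕ 0x54 = 0x23.
P2: T = 0xE9, S = E(K, T) = 0x53; 0xF1 ⊕ 0x53 = 0xA2.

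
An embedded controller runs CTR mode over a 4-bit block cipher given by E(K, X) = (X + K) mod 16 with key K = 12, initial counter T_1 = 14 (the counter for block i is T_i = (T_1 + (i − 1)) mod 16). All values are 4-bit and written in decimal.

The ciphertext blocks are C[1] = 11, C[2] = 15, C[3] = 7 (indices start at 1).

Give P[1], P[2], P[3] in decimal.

P[1] = 1, P[2] = 4, P[3] = 11

CTR decryption: S_i = E(K, T_i) where T_i is the counter for block i; P_i = C_i ⊕ S_i.
P[1]: T = 14, S = E(K, T) = 10; 11 ⊕ 10 = 1.
P[2]: T = 15, S = E(K, T) = 11; 15 ⊕ 11 = 4.
P[3]: T = 0, S = E(K, T) = 12; 7 ⊕ 12 = 11.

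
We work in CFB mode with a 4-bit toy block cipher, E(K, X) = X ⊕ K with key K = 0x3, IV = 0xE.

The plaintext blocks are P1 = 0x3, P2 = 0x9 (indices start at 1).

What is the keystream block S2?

0xD

CFB encryption: C_i = P_i ⊕ E(K, C_{i−1}), with C_{0} = IV.
C1: E(K, 0xE) = 0xD; 0x3 ⊕ 0xD = 0xE.
C2: E(K, 0xE) = 0xD; 0x9 ⊕ 0xD = 0x4.
So S2 = 0xD.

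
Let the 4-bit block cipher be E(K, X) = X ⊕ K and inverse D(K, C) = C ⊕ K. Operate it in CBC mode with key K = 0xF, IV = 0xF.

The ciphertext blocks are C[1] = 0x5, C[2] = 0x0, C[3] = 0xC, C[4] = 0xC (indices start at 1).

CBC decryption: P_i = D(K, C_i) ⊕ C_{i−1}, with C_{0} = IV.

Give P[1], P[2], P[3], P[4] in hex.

P[1] = 0x5, P[2] = 0xA, P[3] = 0x3, P[4] = 0xF

P[1]: D(K, 0x5) = 0xA; 0xA ⊕ 0xF = 0x5.
P[2]: D(K, 0x0) = 0xF; 0xF ⊕ 0x5 = 0xA.
P[3]: D(K, 0xC) = 0x3; 0x3 ⊕ 0x0 = 0x3.
P[4]: D(K, 0xC) = 0x3; 0x3 ⊕ 0xC = 0xF.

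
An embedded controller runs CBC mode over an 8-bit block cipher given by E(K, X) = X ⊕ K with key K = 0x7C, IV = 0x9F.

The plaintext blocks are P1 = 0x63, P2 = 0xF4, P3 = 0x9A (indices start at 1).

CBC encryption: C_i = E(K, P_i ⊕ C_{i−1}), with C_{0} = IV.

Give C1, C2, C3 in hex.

C1: P1 ⊕ 0x9F = 0xFC; E(K, 0xFC) = 0x80.
C2: P2 ⊕ 0x80 = 0x74; E(K, 0x74) = 0x08.
C3: P3 ⊕ 0x08 = 0x92; E(K, 0x92) = 0xEE.

C1 = 0x80, C2 = 0x08, C3 = 0xEE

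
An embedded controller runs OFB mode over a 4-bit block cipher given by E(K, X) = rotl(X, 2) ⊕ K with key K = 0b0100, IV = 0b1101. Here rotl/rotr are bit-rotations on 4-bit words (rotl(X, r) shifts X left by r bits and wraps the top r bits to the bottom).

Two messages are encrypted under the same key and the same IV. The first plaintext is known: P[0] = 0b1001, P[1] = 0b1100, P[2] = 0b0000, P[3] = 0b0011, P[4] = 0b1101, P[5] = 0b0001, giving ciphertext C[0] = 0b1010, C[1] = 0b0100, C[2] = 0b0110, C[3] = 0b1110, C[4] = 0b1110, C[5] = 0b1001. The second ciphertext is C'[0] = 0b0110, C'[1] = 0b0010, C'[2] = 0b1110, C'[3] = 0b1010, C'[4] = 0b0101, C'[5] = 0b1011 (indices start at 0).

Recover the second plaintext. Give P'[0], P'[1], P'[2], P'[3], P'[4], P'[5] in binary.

In OFB with a reused IV, both messages share the same keystream S_i, so C_i ⊕ C'_i = P_i ⊕ P'_i and thus P'_i = P_i ⊕ C_i ⊕ C'_i.
P'[0]: 0b1001 ⊕ 0b1010 ⊕ 0b0110 = 0b0101.
P'[1]: 0b1100 ⊕ 0b0100 ⊕ 0b0010 = 0b1010.
P'[2]: 0b0000 ⊕ 0b0110 ⊕ 0b1110 = 0b1000.
P'[3]: 0b0011 ⊕ 0b1110 ⊕ 0b1010 = 0b0111.
P'[4]: 0b1101 ⊕ 0b1110 ⊕ 0b0101 = 0b0110.
P'[5]: 0b0001 ⊕ 0b1001 ⊕ 0b1011 = 0b0011.

P'[0] = 0b0101, P'[1] = 0b1010, P'[2] = 0b1000, P'[3] = 0b0111, P'[4] = 0b0110, P'[5] = 0b0011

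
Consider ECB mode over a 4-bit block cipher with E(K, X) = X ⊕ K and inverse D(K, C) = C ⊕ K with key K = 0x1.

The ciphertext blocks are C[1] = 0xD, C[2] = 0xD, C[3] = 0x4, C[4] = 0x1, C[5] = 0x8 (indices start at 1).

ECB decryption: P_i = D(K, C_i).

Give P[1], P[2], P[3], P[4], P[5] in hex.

P[1] = 0xC, P[2] = 0xC, P[3] = 0x5, P[4] = 0x0, P[5] = 0x9

P[1]: D(K, 0xD) = 0xC.
P[2]: D(K, 0xD) = 0xC.
P[3]: D(K, 0x4) = 0x5.
P[4]: D(K, 0x1) = 0x0.
P[5]: D(K, 0x8) = 0x9.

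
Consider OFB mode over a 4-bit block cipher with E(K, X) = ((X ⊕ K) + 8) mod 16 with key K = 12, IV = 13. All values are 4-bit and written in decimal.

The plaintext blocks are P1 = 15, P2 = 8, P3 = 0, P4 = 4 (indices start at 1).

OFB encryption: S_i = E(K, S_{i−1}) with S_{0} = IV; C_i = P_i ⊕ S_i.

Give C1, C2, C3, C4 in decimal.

C1: S = E(K, 13) = 9; 15 ⊕ 9 = 6.
C2: S = E(K, 9) = 13; 8 ⊕ 13 = 5.
C3: S = E(K, 13) = 9; 0 ⊕ 9 = 9.
C4: S = E(K, 9) = 13; 4 ⊕ 13 = 9.

C1 = 6, C2 = 5, C3 = 9, C4 = 9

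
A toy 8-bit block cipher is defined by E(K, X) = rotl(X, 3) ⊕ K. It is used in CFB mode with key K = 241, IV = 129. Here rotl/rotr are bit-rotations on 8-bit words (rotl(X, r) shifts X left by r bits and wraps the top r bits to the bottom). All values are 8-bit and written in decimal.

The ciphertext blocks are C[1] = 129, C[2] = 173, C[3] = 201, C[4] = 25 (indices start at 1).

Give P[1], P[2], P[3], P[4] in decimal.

P[1] = 124, P[2] = 80, P[3] = 85, P[4] = 166

CFB decryption: P_i = C_i ⊕ E(K, C_{i−1}), with C_{0} = IV.
P[1]: E(K, 129) = 253; 129 ⊕ 253 = 124.
P[2]: E(K, 129) = 253; 173 ⊕ 253 = 80.
P[3]: E(K, 173) = 156; 201 ⊕ 156 = 85.
P[4]: E(K, 201) = 191; 25 ⊕ 191 = 166.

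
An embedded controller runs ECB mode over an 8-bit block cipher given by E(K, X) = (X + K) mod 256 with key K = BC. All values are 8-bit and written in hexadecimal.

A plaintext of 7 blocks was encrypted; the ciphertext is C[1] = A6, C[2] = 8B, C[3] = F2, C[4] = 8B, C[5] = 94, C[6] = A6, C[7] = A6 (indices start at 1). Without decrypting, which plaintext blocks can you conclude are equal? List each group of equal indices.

P[1] = P[6] = P[7]; P[2] = P[4]

ECB encrypts each block independently with the same key, so equal ciphertext blocks imply equal plaintext blocks.
C[1] = C[6] = C[7] = A6, so P[1] = P[6] = P[7].
C[2] = C[4] = 8B, so P[2] = P[4].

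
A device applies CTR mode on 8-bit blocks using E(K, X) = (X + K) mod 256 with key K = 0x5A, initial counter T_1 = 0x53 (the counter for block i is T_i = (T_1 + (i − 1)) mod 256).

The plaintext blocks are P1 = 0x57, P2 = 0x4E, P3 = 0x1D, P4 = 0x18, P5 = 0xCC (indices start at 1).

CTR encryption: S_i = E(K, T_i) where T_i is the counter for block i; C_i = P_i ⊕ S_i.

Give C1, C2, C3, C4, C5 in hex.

C1: T = 0x53, S = E(K, T) = 0xAD; 0x57 ⊕ 0xAD = 0xFA.
C2: T = 0x54, S = E(K, T) = 0xAE; 0x4E ⊕ 0xAE = 0xE0.
C3: T = 0x55, S = E(K, T) = 0xAF; 0x1D ⊕ 0xAF = 0xB2.
C4: T = 0x56, S = E(K, T) = 0xB0; 0x18 ⊕ 0xB0 = 0xA8.
C5: T = 0x57, S = E(K, T) = 0xB1; 0xCC ⊕ 0xB1 = 0x7D.

C1 = 0xFA, C2 = 0xE0, C3 = 0xB2, C4 = 0xA8, C5 = 0x7D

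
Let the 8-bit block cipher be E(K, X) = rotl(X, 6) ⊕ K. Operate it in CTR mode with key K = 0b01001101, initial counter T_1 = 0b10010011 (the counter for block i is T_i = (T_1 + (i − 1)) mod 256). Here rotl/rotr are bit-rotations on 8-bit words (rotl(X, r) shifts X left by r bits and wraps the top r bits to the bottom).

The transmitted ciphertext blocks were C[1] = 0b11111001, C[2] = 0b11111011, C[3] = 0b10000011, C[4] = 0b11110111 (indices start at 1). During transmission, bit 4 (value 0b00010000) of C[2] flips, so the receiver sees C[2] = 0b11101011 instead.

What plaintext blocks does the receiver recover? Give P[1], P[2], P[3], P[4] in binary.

P[1] = 0b01010000, P[2] = 0b10000011, P[3] = 0b10101011, P[4] = 0b00011111

CTR decryption: S_i = E(K, T_i) where T_i is the counter for block i; P_i = C_i ⊕ S_i.
Only C[2] changed, to 0b11101011. In CTR, a change in C_i flips the same bit in P_i only; the keystream is unaffected. Decrypting the received ciphertext:
P[1]: T = 0b10010011, S = E(K, T) = 0b10101001; 0b11111001 ⊕ 0b10101001 = 0b01010000.
P[2]: T = 0b10010100, S = E(K, T) = 0b01101000; 0b11101011 ⊕ 0b01101000 = 0b10000011.
P[3]: T = 0b10010101, S = E(K, T) = 0b00101000; 0b10000011 ⊕ 0b00101000 = 0b10101011.
P[4]: T = 0b10010110, S = E(K, T) = 0b11101000; 0b11110111 ⊕ 0b11101000 = 0b00011111.
Blocks that differ from the original plaintext: P[2].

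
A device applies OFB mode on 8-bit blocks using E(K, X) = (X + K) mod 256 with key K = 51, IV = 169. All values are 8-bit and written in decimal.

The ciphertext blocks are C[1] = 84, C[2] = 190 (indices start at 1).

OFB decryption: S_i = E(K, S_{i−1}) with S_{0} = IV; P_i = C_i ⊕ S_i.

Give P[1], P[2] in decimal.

P[1]: S = E(K, 169) = 220; 84 ⊕ 220 = 136.
P[2]: S = E(K, 220) = 15; 190 ⊕ 15 = 177.

P[1] = 136, P[2] = 177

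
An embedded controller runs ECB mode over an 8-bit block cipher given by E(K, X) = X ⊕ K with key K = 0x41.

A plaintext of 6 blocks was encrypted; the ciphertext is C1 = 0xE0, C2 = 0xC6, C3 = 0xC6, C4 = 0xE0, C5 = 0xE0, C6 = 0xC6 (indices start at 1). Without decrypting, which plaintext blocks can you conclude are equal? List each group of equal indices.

P1 = P4 = P5; P2 = P3 = P6

ECB encrypts each block independently with the same key, so equal ciphertext blocks imply equal plaintext blocks.
C1 = C4 = C5 = 0xE0, so P1 = P4 = P5.
C2 = C3 = C6 = 0xC6, so P2 = P3 = P6.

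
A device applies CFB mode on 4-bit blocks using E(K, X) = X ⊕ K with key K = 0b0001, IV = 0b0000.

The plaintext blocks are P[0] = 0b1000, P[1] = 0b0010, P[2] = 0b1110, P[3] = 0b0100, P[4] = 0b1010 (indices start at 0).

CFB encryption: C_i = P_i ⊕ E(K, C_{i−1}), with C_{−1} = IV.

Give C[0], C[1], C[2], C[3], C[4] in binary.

C[0]: E(K, 0b0000) = 0b0001; 0b1000 ⊕ 0b0001 = 0b1001.
C[1]: E(K, 0b1001) = 0b1000; 0b0010 ⊕ 0b1000 = 0b1010.
C[2]: E(K, 0b1010) = 0b1011; 0b1110 ⊕ 0b1011 = 0b0101.
C[3]: E(K, 0b0101) = 0b0100; 0b0100 ⊕ 0b0100 = 0b0000.
C[4]: E(K, 0b0000) = 0b0001; 0b1010 ⊕ 0b0001 = 0b1011.

C[0] = 0b1001, C[1] = 0b1010, C[2] = 0b0101, C[3] = 0b0000, C[4] = 0b1011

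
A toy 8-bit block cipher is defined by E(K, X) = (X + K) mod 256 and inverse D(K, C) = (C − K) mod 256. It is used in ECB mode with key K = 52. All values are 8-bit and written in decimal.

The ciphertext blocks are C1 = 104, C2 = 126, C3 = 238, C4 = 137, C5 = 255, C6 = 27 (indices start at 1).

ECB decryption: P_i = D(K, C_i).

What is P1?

P1: D(K, 104) = 52.

P1 = 52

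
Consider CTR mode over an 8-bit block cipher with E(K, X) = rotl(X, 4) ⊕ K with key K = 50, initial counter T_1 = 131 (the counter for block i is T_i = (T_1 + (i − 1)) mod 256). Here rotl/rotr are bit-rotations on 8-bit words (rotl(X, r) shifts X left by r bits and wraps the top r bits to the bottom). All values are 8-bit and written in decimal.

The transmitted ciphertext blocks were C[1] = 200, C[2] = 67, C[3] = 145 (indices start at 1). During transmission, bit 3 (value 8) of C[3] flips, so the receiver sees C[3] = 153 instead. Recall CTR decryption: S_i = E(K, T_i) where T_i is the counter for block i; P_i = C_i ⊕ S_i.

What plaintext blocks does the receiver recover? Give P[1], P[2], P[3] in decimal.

Only C[3] changed, to 153. In CTR, a change in C_i flips the same bit in P_i only; the keystream is unaffected. Decrypting the received ciphertext:
P[1]: T = 131, S = E(K, T) = 10; 200 ⊕ 10 = 194.
P[2]: T = 132, S = E(K, T) = 122; 67 ⊕ 122 = 57.
P[3]: T = 133, S = E(K, T) = 106; 153 ⊕ 106 = 243.
Blocks that differ from the original plaintext: P[3].

P[1] = 194, P[2] = 57, P[3] = 243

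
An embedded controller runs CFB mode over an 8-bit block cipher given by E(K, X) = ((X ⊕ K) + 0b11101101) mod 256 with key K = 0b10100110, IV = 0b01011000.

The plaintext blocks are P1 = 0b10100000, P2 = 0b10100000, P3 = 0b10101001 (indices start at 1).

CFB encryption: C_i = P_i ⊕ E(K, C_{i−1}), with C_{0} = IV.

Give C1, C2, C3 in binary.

C1: E(K, 0b01011000) = 0b11101011; 0b10100000 ⊕ 0b11101011 = 0b01001011.
C2: E(K, 0b01001011) = 0b11011010; 0b10100000 ⊕ 0b11011010 = 0b01111010.
C3: E(K, 0b01111010) = 0b11001001; 0b10101001 ⊕ 0b11001001 = 0b01100000.

C1 = 0b01001011, C2 = 0b01111010, C3 = 0b01100000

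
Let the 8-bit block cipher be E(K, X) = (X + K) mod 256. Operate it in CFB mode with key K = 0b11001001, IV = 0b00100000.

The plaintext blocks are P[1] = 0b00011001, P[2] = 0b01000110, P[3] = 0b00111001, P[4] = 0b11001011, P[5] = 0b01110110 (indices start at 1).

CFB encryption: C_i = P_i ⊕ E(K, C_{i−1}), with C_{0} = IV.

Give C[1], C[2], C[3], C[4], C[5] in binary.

C[1] = 0b11110000, C[2] = 0b11111111, C[3] = 0b11110001, C[4] = 0b01110001, C[5] = 0b01001100

C[1]: E(K, 0b00100000) = 0b11101001; 0b00011001 ⊕ 0b11101001 = 0b11110000.
C[2]: E(K, 0b11110000) = 0b10111001; 0b01000110 ⊕ 0b10111001 = 0b11111111.
C[3]: E(K, 0b11111111) = 0b11001000; 0b00111001 ⊕ 0b11001000 = 0b11110001.
C[4]: E(K, 0b11110001) = 0b10111010; 0b11001011 ⊕ 0b10111010 = 0b01110001.
C[5]: E(K, 0b01110001) = 0b00111010; 0b01110110 ⊕ 0b00111010 = 0b01001100.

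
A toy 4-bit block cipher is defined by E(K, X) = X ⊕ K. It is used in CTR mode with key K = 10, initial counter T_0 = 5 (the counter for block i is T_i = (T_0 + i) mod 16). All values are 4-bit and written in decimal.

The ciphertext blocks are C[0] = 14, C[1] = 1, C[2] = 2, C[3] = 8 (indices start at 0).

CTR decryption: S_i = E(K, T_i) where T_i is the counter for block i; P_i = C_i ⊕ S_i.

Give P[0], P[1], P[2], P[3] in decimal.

P[0]: T = 5, S = E(K, T) = 15; 14 ⊕ 15 = 1.
P[1]: T = 6, S = E(K, T) = 12; 1 ⊕ 12 = 13.
P[2]: T = 7, S = E(K, T) = 13; 2 ⊕ 13 = 15.
P[3]: T = 8, S = E(K, T) = 2; 8 ⊕ 2 = 10.

P[0] = 1, P[1] = 13, P[2] = 15, P[3] = 10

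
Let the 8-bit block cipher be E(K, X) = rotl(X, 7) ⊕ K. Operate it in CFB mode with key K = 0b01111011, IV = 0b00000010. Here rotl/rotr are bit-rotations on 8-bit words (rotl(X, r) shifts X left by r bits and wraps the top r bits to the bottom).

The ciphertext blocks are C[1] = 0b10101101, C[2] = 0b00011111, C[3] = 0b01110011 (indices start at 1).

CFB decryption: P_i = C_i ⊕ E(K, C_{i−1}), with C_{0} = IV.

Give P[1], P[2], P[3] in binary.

P[1]: E(K, 0b00000010) = 0b01111010; 0b10101101 ⊕ 0b01111010 = 0b11010111.
P[2]: E(K, 0b10101101) = 0b10101101; 0b00011111 ⊕ 0b10101101 = 0b10110010.
P[3]: E(K, 0b00011111) = 0b11110100; 0b01110011 ⊕ 0b11110100 = 0b10000111.

P[1] = 0b11010111, P[2] = 0b10110010, P[3] = 0b10000111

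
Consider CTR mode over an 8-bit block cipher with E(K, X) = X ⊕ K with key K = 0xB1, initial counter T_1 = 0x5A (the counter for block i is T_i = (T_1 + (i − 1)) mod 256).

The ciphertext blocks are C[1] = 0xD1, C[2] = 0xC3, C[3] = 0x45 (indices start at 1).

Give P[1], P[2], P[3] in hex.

P[1] = 0x3A, P[2] = 0x29, P[3] = 0xA8

CTR decryption: S_i = E(K, T_i) where T_i is the counter for block i; P_i = C_i ⊕ S_i.
P[1]: T = 0x5A, S = E(K, T) = 0xEB; 0xD1 ⊕ 0xEB = 0x3A.
P[2]: T = 0x5B, S = E(K, T) = 0xEA; 0xC3 ⊕ 0xEA = 0x29.
P[3]: T = 0x5C, S = E(K, T) = 0xED; 0x45 ⊕ 0xED = 0xA8.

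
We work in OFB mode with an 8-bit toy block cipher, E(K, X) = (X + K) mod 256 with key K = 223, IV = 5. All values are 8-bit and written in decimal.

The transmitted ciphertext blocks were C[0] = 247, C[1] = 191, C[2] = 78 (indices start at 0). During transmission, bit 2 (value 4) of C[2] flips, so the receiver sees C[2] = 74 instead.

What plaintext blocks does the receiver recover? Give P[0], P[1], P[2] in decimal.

P[0] = 19, P[1] = 124, P[2] = 232

OFB decryption: S_i = E(K, S_{i−1}) with S_{−1} = IV; P_i = C_i ⊕ S_i.
Only C[2] changed, to 74. In OFB, a change in C_i flips the same bit in P_i only; the keystream is unaffected. Decrypting the received ciphertext:
P[0]: S = E(K, 5) = 228; 247 ⊕ 228 = 19.
P[1]: S = E(K, 228) = 195; 191 ⊕ 195 = 124.
P[2]: S = E(K, 195) = 162; 74 ⊕ 162 = 232.
Blocks that differ from the original plaintext: P[2].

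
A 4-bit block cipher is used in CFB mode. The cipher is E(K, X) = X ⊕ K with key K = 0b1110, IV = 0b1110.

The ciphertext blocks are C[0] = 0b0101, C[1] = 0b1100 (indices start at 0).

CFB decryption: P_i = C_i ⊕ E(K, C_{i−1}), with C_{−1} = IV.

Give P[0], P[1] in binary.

P[0]: E(K, 0b1110) = 0b0000; 0b0101 ⊕ 0b0000 = 0b0101.
P[1]: E(K, 0b0101) = 0b1011; 0b1100 ⊕ 0b1011 = 0b0111.

P[0] = 0b0101, P[1] = 0b0111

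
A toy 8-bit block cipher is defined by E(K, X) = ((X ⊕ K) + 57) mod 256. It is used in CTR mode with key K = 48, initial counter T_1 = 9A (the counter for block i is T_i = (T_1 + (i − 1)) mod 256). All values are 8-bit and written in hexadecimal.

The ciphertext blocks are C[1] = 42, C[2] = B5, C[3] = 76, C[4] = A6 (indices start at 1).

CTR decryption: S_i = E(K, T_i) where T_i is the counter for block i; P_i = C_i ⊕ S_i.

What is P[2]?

P[2] = 9F

P[2]: T = 9B, S = E(K, T) = 2A; B5 ⊕ 2A = 9F.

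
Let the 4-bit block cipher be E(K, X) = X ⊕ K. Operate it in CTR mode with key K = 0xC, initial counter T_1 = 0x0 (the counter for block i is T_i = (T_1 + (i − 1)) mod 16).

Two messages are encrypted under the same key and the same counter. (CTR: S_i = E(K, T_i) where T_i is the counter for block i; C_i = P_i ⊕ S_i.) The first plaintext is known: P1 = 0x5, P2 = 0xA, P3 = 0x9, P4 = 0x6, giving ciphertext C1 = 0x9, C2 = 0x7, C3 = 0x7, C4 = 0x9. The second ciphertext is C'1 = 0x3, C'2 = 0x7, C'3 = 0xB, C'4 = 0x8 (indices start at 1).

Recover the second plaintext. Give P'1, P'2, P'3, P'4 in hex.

P'1 = 0xF, P'2 = 0xA, P'3 = 0x5, P'4 = 0x7

In CTR with a reused counter, both messages share the same keystream S_i, so C_i ⊕ C'_i = P_i ⊕ P'_i and thus P'_i = P_i ⊕ C_i ⊕ C'_i.
P'1: 0x5 ⊕ 0x9 ⊕ 0x3 = 0xF.
P'2: 0xA ⊕ 0x7 ⊕ 0x7 = 0xA.
P'3: 0x9 ⊕ 0x7 ⊕ 0xB = 0x5.
P'4: 0x6 ⊕ 0x9 ⊕ 0x8 = 0x7.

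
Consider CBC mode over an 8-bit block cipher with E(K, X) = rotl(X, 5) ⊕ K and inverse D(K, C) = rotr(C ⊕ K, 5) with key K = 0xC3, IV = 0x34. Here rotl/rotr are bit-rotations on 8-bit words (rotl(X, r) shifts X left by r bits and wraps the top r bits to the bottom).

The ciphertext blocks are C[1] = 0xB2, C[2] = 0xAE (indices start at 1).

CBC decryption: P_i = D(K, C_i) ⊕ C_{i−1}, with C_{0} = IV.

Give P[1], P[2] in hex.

P[1] = 0xBF, P[2] = 0xD9

P[1]: D(K, 0xB2) = 0x8B; 0x8B ⊕ 0x34 = 0xBF.
P[2]: D(K, 0xAE) = 0x6B; 0x6B ⊕ 0xB2 = 0xD9.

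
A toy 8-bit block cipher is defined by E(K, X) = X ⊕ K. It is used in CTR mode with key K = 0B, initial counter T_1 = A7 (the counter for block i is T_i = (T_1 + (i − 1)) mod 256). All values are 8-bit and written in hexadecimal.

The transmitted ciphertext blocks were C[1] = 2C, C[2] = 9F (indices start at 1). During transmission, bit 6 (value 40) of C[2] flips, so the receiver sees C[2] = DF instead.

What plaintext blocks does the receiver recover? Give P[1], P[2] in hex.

CTR decryption: S_i = E(K, T_i) where T_i is the counter for block i; P_i = C_i ⊕ S_i.
Only C[2] changed, to DF. In CTR, a change in C_i flips the same bit in P_i only; the keystream is unaffected. Decrypting the received ciphertext:
P[1]: T = A7, S = E(K, T) = AC; 2C ⊕ AC = 80.
P[2]: T = A8, S = E(K, T) = A3; DF ⊕ A3 = 7C.
Blocks that differ from the original plaintext: P[2].

P[1] = 80, P[2] = 7C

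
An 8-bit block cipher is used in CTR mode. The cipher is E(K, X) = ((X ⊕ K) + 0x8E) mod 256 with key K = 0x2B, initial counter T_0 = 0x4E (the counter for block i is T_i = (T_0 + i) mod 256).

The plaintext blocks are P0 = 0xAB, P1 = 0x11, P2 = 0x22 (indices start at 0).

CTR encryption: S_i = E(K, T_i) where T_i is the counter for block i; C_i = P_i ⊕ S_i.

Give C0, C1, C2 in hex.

C0 = 0x58, C1 = 0xE3, C2 = 0x2B

C0: T = 0x4E, S = E(K, T) = 0xF3; 0xAB ⊕ 0xF3 = 0x58.
C1: T = 0x4F, S = E(K, T) = 0xF2; 0x11 ⊕ 0xF2 = 0xE3.
C2: T = 0x50, S = E(K, T) = 0x09; 0x22 ⊕ 0x09 = 0x2B.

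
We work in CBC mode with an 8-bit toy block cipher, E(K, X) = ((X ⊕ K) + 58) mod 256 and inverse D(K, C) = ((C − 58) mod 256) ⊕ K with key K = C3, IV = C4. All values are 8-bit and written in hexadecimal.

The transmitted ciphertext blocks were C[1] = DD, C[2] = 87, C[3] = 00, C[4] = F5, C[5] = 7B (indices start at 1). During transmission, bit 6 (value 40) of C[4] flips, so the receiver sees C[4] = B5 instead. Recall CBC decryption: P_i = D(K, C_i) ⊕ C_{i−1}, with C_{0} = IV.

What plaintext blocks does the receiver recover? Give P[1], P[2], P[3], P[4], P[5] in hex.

P[1] = 82, P[2] = 31, P[3] = EC, P[4] = 9E, P[5] = 55

Only C[4] changed, to B5. In CBC, a change in C_i garbles P_i and flips the same bit in P_{i+1}. Decrypting the received ciphertext:
P[1]: D(K, DD) = 46; 46 ⊕ C4 = 82.
P[2]: D(K, 87) = EC; EC ⊕ DD = 31.
P[3]: D(K, 00) = 6B; 6B ⊕ 87 = EC.
P[4]: D(K, B5) = 9E; 9E ⊕ 00 = 9E.
P[5]: D(K, 7B) = E0; E0 ⊕ B5 = 55.
Blocks that differ from the original plaintext: P[4], P[5].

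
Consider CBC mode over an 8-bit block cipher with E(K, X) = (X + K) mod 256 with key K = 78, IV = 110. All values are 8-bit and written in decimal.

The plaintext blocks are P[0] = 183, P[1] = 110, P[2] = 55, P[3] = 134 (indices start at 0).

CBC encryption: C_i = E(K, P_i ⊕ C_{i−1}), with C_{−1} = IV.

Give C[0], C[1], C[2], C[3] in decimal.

C[0] = 39, C[1] = 151, C[2] = 238, C[3] = 182

C[0]: P[0] ⊕ 110 = 217; E(K, 217) = 39.
C[1]: P[1] ⊕ 39 = 73; E(K, 73) = 151.
C[2]: P[2] ⊕ 151 = 160; E(K, 160) = 238.
C[3]: P[3] ⊕ 238 = 104; E(K, 104) = 182.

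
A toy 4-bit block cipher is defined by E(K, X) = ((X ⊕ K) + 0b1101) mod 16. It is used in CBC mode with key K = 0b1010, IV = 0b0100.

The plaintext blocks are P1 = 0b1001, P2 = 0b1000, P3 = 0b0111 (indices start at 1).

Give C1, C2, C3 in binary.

C1 = 0b0100, C2 = 0b0011, C3 = 0b1011

CBC encryption: C_i = E(K, P_i ⊕ C_{i−1}), with C_{0} = IV.
C1: P1 ⊕ 0b0100 = 0b1101; E(K, 0b1101) = 0b0100.
C2: P2 ⊕ 0b0100 = 0b1100; E(K, 0b1100) = 0b0011.
C3: P3 ⊕ 0b0011 = 0b0100; E(K, 0b0100) = 0b1011.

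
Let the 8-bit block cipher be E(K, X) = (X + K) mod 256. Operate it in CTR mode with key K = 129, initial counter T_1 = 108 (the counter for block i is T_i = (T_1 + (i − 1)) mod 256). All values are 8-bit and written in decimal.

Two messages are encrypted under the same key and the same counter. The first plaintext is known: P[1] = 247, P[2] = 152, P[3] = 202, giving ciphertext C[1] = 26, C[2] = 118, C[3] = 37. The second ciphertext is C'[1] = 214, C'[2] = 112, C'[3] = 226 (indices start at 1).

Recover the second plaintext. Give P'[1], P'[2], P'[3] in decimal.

In CTR with a reused counter, both messages share the same keystream S_i, so C_i ⊕ C'_i = P_i ⊕ P'_i and thus P'_i = P_i ⊕ C_i ⊕ C'_i.
P'[1]: 247 ⊕ 26 ⊕ 214 = 59.
P'[2]: 152 ⊕ 118 ⊕ 112 = 158.
P'[3]: 202 ⊕ 37 ⊕ 226 = 13.

P'[1] = 59, P'[2] = 158, P'[3] = 13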